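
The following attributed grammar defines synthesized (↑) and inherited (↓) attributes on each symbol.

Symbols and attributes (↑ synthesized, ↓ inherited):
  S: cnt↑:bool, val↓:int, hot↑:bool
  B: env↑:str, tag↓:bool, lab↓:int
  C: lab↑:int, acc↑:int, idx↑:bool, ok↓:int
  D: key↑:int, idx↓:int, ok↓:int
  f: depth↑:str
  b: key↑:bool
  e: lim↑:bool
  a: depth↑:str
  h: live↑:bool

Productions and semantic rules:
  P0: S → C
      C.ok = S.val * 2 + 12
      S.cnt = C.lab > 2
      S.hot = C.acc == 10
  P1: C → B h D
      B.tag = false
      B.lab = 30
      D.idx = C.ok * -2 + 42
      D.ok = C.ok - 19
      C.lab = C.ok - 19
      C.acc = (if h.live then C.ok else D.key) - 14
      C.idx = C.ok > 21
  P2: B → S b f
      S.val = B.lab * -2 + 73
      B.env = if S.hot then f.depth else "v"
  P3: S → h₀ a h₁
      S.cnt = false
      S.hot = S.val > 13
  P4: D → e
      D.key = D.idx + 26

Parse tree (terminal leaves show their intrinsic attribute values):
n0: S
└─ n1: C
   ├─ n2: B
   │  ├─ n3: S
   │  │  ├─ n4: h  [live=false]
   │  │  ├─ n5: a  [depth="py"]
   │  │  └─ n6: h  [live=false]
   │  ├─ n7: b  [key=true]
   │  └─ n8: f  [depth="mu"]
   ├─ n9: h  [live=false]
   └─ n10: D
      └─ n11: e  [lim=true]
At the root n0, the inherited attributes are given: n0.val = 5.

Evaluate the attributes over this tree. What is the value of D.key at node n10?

24

1. n0.val = 5  [given at root]
2. n1.ok = 22  [S.val * 2 + 12]
3. n2.tag = false  [false]
4. n2.lab = 30  [30]
5. n3.val = 13  [B.lab * -2 + 73]
6. n4.live = false  [terminal]
7. n5.depth = "py"  [terminal]
8. n6.live = false  [terminal]
9. n3.cnt = false  [false]
10. n3.hot = false  [S.val > 13]
11. n7.key = true  [terminal]
12. n8.depth = "mu"  [terminal]
13. n2.env = "v"  [if S.hot then f.depth else "v"]
14. n9.live = false  [terminal]
15. n10.idx = -2  [C.ok * -2 + 42]
16. n10.ok = 3  [C.ok - 19]
17. n11.lim = true  [terminal]
18. n10.key = 24  [D.idx + 26]
19. n1.lab = 3  [C.ok - 19]
20. n1.acc = 10  [(if h.live then C.ok else D.key) - 14]
21. n1.idx = true  [C.ok > 21]
22. n0.cnt = true  [C.lab > 2]
23. n0.hot = true  [C.acc == 10]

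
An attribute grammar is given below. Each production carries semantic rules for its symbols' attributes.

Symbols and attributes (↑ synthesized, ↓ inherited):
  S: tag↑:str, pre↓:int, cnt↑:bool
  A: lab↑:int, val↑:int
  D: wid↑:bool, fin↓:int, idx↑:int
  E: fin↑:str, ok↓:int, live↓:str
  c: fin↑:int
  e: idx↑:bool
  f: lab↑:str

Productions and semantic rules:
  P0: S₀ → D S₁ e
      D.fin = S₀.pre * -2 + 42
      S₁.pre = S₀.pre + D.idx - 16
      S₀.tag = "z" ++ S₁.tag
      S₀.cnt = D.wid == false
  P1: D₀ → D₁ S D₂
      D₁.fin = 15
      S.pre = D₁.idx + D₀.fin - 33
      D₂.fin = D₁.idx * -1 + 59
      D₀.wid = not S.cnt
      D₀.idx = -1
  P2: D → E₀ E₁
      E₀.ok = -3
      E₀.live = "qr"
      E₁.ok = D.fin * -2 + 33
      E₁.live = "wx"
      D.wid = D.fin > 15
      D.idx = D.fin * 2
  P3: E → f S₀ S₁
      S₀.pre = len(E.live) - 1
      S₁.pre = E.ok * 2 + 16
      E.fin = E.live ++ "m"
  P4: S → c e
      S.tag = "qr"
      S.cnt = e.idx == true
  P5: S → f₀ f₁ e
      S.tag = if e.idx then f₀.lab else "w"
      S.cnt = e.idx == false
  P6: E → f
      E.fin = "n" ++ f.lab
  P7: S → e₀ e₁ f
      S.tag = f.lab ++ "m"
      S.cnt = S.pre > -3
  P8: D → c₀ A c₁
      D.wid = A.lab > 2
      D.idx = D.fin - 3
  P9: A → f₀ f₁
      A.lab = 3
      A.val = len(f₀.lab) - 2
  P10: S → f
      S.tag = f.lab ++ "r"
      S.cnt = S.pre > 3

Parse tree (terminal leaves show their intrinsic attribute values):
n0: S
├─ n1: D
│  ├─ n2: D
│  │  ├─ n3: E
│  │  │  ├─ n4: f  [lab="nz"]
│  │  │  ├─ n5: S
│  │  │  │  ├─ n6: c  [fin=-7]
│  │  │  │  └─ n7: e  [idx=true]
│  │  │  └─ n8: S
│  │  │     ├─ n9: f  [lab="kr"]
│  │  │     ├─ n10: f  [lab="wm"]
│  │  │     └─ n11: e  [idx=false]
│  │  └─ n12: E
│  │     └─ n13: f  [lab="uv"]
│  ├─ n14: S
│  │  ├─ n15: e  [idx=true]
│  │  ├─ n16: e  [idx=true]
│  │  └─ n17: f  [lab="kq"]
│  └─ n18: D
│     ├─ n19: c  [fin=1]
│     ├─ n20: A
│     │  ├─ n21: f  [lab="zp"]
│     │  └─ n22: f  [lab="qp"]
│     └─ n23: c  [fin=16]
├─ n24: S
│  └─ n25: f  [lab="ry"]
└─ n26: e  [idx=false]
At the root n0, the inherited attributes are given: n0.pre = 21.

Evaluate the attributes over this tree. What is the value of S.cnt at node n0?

false

1. n0.pre = 21  [given at root]
2. n1.fin = 0  [S₀.pre * -2 + 42]
3. n2.fin = 15  [15]
4. n3.ok = -3  [-3]
5. n3.live = "qr"  ["qr"]
6. n4.lab = "nz"  [terminal]
7. n5.pre = 1  [len(E.live) - 1]
8. n6.fin = -7  [terminal]
9. n7.idx = true  [terminal]
10. n5.tag = "qr"  ["qr"]
11. n5.cnt = true  [e.idx == true]
12. n8.pre = 10  [E.ok * 2 + 16]
13. n9.lab = "kr"  [terminal]
14. n10.lab = "wm"  [terminal]
15. n11.idx = false  [terminal]
16. n8.tag = "w"  [if e.idx then f₀.lab else "w"]
17. n8.cnt = true  [e.idx == false]
18. n3.fin = "qrm"  [E.live ++ "m"]
19. n12.ok = 3  [D.fin * -2 + 33]
20. n12.live = "wx"  ["wx"]
21. n13.lab = "uv"  [terminal]
22. n12.fin = "nuv"  ["n" ++ f.lab]
23. n2.wid = false  [D.fin > 15]
24. n2.idx = 30  [D.fin * 2]
25. n14.pre = -3  [D₁.idx + D₀.fin - 33]
26. n15.idx = true  [terminal]
27. n16.idx = true  [terminal]
28. n17.lab = "kq"  [terminal]
29. n14.tag = "kqm"  [f.lab ++ "m"]
30. n14.cnt = false  [S.pre > -3]
31. n18.fin = 29  [D₁.idx * -1 + 59]
32. n19.fin = 1  [terminal]
33. n21.lab = "zp"  [terminal]
34. n22.lab = "qp"  [terminal]
35. n20.lab = 3  [3]
36. n20.val = 0  [len(f₀.lab) - 2]
37. n23.fin = 16  [terminal]
38. n18.wid = true  [A.lab > 2]
39. n18.idx = 26  [D.fin - 3]
40. n1.wid = true  [not S.cnt]
41. n1.idx = -1  [-1]
42. n24.pre = 4  [S₀.pre + D.idx - 16]
43. n25.lab = "ry"  [terminal]
44. n24.tag = "ryr"  [f.lab ++ "r"]
45. n24.cnt = true  [S.pre > 3]
46. n26.idx = false  [terminal]
47. n0.tag = "zryr"  ["z" ++ S₁.tag]
48. n0.cnt = false  [D.wid == false]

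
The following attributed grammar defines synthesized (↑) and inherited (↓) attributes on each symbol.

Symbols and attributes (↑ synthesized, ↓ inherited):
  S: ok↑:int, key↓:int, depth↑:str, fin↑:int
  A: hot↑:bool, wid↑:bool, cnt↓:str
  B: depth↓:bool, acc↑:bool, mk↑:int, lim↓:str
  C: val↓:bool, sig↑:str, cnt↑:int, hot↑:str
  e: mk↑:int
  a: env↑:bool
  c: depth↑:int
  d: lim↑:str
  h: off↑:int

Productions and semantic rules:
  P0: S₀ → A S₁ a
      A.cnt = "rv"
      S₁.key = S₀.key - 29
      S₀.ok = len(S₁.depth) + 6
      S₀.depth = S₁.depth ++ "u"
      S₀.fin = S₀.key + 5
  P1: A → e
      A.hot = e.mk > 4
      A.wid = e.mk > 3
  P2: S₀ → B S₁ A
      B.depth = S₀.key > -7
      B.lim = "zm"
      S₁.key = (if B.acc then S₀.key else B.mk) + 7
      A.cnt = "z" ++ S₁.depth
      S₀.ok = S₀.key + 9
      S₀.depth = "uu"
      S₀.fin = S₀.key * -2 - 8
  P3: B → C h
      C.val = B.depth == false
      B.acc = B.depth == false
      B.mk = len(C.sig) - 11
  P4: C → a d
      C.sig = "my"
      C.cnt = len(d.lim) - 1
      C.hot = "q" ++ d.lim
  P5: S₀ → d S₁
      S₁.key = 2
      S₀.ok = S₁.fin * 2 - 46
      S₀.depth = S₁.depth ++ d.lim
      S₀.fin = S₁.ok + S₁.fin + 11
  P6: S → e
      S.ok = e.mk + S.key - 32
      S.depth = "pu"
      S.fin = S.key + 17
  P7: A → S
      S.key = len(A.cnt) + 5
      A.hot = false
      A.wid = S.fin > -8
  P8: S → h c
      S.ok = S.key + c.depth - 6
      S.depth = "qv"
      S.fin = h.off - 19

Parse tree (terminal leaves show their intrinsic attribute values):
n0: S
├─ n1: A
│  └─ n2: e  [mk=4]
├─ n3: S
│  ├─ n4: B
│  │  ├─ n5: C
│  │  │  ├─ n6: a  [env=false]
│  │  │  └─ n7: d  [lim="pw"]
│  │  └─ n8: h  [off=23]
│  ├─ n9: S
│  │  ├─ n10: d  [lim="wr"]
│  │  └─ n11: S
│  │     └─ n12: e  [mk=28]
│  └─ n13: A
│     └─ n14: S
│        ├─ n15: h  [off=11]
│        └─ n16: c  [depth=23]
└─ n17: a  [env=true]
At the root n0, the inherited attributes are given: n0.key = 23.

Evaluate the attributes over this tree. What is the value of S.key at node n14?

1. n0.key = 23  [given at root]
2. n1.cnt = "rv"  ["rv"]
3. n2.mk = 4  [terminal]
4. n1.hot = false  [e.mk > 4]
5. n1.wid = true  [e.mk > 3]
6. n3.key = -6  [S₀.key - 29]
7. n4.depth = true  [S₀.key > -7]
8. n4.lim = "zm"  ["zm"]
9. n5.val = false  [B.depth == false]
10. n6.env = false  [terminal]
11. n7.lim = "pw"  [terminal]
12. n5.sig = "my"  ["my"]
13. n5.cnt = 1  [len(d.lim) - 1]
14. n5.hot = "qpw"  ["q" ++ d.lim]
15. n8.off = 23  [terminal]
16. n4.acc = false  [B.depth == false]
17. n4.mk = -9  [len(C.sig) - 11]
18. n9.key = -2  [(if B.acc then S₀.key else B.mk) + 7]
19. n10.lim = "wr"  [terminal]
20. n11.key = 2  [2]
21. n12.mk = 28  [terminal]
22. n11.ok = -2  [e.mk + S.key - 32]
23. n11.depth = "pu"  ["pu"]
24. n11.fin = 19  [S.key + 17]
25. n9.ok = -8  [S₁.fin * 2 - 46]
26. n9.depth = "puwr"  [S₁.depth ++ d.lim]
27. n9.fin = 28  [S₁.ok + S₁.fin + 11]
28. n13.cnt = "zpuwr"  ["z" ++ S₁.depth]
29. n14.key = 10  [len(A.cnt) + 5]
30. n15.off = 11  [terminal]
31. n16.depth = 23  [terminal]
32. n14.ok = 27  [S.key + c.depth - 6]
33. n14.depth = "qv"  ["qv"]
34. n14.fin = -8  [h.off - 19]
35. n13.hot = false  [false]
36. n13.wid = false  [S.fin > -8]
37. n3.ok = 3  [S₀.key + 9]
38. n3.depth = "uu"  ["uu"]
39. n3.fin = 4  [S₀.key * -2 - 8]
40. n17.env = true  [terminal]
41. n0.ok = 8  [len(S₁.depth) + 6]
42. n0.depth = "uuu"  [S₁.depth ++ "u"]
43. n0.fin = 28  [S₀.key + 5]

10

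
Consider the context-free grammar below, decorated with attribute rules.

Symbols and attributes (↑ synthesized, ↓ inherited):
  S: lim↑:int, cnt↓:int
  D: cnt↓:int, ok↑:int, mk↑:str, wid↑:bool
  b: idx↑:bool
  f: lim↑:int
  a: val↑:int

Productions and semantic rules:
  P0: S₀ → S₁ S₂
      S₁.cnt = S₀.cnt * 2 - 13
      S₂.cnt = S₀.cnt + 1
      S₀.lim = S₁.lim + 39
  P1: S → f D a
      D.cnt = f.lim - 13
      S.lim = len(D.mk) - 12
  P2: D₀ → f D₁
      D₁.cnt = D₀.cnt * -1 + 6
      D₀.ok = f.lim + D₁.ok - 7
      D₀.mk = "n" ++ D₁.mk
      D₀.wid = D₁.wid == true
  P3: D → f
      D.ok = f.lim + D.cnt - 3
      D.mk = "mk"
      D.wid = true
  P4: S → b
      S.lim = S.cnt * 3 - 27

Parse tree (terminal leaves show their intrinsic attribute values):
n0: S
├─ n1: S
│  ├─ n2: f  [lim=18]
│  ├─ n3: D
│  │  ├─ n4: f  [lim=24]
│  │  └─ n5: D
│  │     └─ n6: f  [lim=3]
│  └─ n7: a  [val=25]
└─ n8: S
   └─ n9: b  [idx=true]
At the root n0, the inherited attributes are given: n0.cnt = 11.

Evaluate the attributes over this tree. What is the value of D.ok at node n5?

1. n0.cnt = 11  [given at root]
2. n1.cnt = 9  [S₀.cnt * 2 - 13]
3. n2.lim = 18  [terminal]
4. n3.cnt = 5  [f.lim - 13]
5. n4.lim = 24  [terminal]
6. n5.cnt = 1  [D₀.cnt * -1 + 6]
7. n6.lim = 3  [terminal]
8. n5.ok = 1  [f.lim + D.cnt - 3]
9. n5.mk = "mk"  ["mk"]
10. n5.wid = true  [true]
11. n3.ok = 18  [f.lim + D₁.ok - 7]
12. n3.mk = "nmk"  ["n" ++ D₁.mk]
13. n3.wid = true  [D₁.wid == true]
14. n7.val = 25  [terminal]
15. n1.lim = -9  [len(D.mk) - 12]
16. n8.cnt = 12  [S₀.cnt + 1]
17. n9.idx = true  [terminal]
18. n8.lim = 9  [S.cnt * 3 - 27]
19. n0.lim = 30  [S₁.lim + 39]

1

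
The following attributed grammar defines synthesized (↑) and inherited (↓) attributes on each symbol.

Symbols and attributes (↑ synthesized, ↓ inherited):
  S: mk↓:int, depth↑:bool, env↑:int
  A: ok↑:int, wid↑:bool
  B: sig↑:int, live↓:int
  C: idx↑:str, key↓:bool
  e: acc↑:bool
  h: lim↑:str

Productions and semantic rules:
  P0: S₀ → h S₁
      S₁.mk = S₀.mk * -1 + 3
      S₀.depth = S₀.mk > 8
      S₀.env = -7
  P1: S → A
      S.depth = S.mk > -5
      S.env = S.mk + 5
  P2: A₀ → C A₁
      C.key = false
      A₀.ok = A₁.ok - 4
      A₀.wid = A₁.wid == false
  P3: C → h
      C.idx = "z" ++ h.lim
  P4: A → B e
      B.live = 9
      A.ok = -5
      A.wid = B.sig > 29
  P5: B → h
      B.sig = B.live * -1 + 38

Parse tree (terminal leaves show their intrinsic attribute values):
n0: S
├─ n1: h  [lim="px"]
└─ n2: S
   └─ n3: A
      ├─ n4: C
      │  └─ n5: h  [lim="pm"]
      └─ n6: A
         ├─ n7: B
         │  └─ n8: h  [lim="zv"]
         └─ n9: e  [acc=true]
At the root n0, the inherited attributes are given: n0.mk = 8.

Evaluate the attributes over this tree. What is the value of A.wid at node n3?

1. n0.mk = 8  [given at root]
2. n1.lim = "px"  [terminal]
3. n2.mk = -5  [S₀.mk * -1 + 3]
4. n4.key = false  [false]
5. n5.lim = "pm"  [terminal]
6. n4.idx = "zpm"  ["z" ++ h.lim]
7. n7.live = 9  [9]
8. n8.lim = "zv"  [terminal]
9. n7.sig = 29  [B.live * -1 + 38]
10. n9.acc = true  [terminal]
11. n6.ok = -5  [-5]
12. n6.wid = false  [B.sig > 29]
13. n3.ok = -9  [A₁.ok - 4]
14. n3.wid = true  [A₁.wid == false]
15. n2.depth = false  [S.mk > -5]
16. n2.env = 0  [S.mk + 5]
17. n0.depth = false  [S₀.mk > 8]
18. n0.env = -7  [-7]

true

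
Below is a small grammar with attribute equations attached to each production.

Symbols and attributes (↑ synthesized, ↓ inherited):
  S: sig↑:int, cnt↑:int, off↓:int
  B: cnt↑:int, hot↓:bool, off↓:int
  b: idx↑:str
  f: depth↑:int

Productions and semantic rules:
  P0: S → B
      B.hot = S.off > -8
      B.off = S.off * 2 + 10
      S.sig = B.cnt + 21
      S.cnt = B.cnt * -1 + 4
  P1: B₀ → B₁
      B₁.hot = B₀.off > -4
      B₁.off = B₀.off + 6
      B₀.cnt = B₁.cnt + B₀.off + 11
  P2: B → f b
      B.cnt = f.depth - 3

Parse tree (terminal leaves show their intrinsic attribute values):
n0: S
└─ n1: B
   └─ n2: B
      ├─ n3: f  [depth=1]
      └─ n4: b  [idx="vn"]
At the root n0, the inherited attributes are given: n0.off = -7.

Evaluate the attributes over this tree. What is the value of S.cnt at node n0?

-1

1. n0.off = -7  [given at root]
2. n1.hot = true  [S.off > -8]
3. n1.off = -4  [S.off * 2 + 10]
4. n2.hot = false  [B₀.off > -4]
5. n2.off = 2  [B₀.off + 6]
6. n3.depth = 1  [terminal]
7. n4.idx = "vn"  [terminal]
8. n2.cnt = -2  [f.depth - 3]
9. n1.cnt = 5  [B₁.cnt + B₀.off + 11]
10. n0.sig = 26  [B.cnt + 21]
11. n0.cnt = -1  [B.cnt * -1 + 4]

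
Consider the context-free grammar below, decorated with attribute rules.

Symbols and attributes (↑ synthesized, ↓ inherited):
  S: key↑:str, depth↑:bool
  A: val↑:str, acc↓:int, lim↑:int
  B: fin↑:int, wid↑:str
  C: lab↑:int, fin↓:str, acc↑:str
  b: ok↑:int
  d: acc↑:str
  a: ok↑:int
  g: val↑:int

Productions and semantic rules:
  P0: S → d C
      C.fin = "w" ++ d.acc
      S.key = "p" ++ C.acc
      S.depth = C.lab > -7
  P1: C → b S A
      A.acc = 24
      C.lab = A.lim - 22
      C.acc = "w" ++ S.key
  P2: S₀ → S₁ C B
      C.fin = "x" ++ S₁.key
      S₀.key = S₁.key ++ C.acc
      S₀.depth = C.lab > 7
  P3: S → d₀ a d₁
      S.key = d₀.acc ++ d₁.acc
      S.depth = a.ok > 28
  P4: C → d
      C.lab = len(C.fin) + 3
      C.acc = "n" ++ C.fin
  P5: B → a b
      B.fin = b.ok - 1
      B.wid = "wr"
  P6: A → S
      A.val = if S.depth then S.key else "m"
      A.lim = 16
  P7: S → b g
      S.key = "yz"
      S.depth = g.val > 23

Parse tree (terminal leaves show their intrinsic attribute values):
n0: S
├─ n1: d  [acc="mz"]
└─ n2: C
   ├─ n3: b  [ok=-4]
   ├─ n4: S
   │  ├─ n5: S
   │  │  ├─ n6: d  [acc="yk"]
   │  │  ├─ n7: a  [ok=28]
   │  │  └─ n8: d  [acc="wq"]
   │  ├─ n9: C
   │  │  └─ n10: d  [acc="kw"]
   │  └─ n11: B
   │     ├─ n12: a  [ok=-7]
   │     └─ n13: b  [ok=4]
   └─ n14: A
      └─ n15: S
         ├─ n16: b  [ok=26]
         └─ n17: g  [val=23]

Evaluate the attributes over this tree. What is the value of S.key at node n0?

"pwykwqnxykwq"

1. n1.acc = "mz"  [terminal]
2. n2.fin = "wmz"  ["w" ++ d.acc]
3. n3.ok = -4  [terminal]
4. n6.acc = "yk"  [terminal]
5. n7.ok = 28  [terminal]
6. n8.acc = "wq"  [terminal]
7. n5.key = "ykwq"  [d₀.acc ++ d₁.acc]
8. n5.depth = false  [a.ok > 28]
9. n9.fin = "xykwq"  ["x" ++ S₁.key]
10. n10.acc = "kw"  [terminal]
11. n9.lab = 8  [len(C.fin) + 3]
12. n9.acc = "nxykwq"  ["n" ++ C.fin]
13. n12.ok = -7  [terminal]
14. n13.ok = 4  [terminal]
15. n11.fin = 3  [b.ok - 1]
16. n11.wid = "wr"  ["wr"]
17. n4.key = "ykwqnxykwq"  [S₁.key ++ C.acc]
18. n4.depth = true  [C.lab > 7]
19. n14.acc = 24  [24]
20. n16.ok = 26  [terminal]
21. n17.val = 23  [terminal]
22. n15.key = "yz"  ["yz"]
23. n15.depth = false  [g.val > 23]
24. n14.val = "m"  [if S.depth then S.key else "m"]
25. n14.lim = 16  [16]
26. n2.lab = -6  [A.lim - 22]
27. n2.acc = "wykwqnxykwq"  ["w" ++ S.key]
28. n0.key = "pwykwqnxykwq"  ["p" ++ C.acc]
29. n0.depth = true  [C.lab > -7]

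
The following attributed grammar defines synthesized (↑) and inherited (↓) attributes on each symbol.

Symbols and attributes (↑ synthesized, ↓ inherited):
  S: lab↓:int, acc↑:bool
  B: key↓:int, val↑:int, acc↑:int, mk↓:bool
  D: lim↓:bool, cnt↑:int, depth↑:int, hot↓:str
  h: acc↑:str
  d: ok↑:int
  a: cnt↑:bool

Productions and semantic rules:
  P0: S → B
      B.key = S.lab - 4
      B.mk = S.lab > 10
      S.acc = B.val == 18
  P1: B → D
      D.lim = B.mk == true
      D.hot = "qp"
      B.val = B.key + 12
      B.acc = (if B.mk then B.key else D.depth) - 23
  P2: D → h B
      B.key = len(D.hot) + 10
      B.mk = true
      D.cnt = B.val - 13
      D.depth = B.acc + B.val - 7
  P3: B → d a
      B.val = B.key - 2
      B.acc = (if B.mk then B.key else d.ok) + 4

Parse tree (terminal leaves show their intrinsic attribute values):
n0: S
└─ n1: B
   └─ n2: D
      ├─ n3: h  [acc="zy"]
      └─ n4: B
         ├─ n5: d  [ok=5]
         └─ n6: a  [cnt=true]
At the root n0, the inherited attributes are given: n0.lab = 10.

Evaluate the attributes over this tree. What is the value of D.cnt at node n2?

1. n0.lab = 10  [given at root]
2. n1.key = 6  [S.lab - 4]
3. n1.mk = false  [S.lab > 10]
4. n2.lim = false  [B.mk == true]
5. n2.hot = "qp"  ["qp"]
6. n3.acc = "zy"  [terminal]
7. n4.key = 12  [len(D.hot) + 10]
8. n4.mk = true  [true]
9. n5.ok = 5  [terminal]
10. n6.cnt = true  [terminal]
11. n4.val = 10  [B.key - 2]
12. n4.acc = 16  [(if B.mk then B.key else d.ok) + 4]
13. n2.cnt = -3  [B.val - 13]
14. n2.depth = 19  [B.acc + B.val - 7]
15. n1.val = 18  [B.key + 12]
16. n1.acc = -4  [(if B.mk then B.key else D.depth) - 23]
17. n0.acc = true  [B.val == 18]

-3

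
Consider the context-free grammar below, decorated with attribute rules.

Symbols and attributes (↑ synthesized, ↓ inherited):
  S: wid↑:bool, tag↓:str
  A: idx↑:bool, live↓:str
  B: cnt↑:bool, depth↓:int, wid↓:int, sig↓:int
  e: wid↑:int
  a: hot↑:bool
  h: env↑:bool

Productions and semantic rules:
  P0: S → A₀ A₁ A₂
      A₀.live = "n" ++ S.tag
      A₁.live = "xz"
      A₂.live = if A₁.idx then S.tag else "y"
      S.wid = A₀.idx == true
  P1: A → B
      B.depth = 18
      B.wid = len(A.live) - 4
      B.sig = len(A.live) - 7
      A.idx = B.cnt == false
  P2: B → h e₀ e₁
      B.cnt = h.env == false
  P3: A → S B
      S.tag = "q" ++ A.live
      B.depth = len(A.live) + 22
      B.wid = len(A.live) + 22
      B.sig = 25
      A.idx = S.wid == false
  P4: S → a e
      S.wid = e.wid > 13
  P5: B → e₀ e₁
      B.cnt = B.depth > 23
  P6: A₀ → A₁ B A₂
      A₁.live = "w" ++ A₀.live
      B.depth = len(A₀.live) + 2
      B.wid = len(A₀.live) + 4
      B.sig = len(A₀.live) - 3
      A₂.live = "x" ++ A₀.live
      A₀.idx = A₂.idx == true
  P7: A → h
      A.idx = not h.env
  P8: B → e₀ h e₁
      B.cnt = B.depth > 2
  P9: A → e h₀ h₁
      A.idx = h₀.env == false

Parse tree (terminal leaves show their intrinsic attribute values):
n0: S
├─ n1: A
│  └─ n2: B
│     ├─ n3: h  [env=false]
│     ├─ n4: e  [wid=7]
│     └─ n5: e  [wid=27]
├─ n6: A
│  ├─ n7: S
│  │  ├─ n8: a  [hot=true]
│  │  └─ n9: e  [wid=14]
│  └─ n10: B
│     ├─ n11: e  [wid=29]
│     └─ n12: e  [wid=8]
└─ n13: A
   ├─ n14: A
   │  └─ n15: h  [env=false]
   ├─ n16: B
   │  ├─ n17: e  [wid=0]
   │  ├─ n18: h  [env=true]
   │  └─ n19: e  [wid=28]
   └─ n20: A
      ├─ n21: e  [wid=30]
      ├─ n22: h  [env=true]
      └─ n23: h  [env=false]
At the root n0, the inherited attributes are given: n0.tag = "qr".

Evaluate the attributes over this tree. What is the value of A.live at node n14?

1. n0.tag = "qr"  [given at root]
2. n1.live = "nqr"  ["n" ++ S.tag]
3. n2.depth = 18  [18]
4. n2.wid = -1  [len(A.live) - 4]
5. n2.sig = -4  [len(A.live) - 7]
6. n3.env = false  [terminal]
7. n4.wid = 7  [terminal]
8. n5.wid = 27  [terminal]
9. n2.cnt = true  [h.env == false]
10. n1.idx = false  [B.cnt == false]
11. n6.live = "xz"  ["xz"]
12. n7.tag = "qxz"  ["q" ++ A.live]
13. n8.hot = true  [terminal]
14. n9.wid = 14  [terminal]
15. n7.wid = true  [e.wid > 13]
16. n10.depth = 24  [len(A.live) + 22]
17. n10.wid = 24  [len(A.live) + 22]
18. n10.sig = 25  [25]
19. n11.wid = 29  [terminal]
20. n12.wid = 8  [terminal]
21. n10.cnt = true  [B.depth > 23]
22. n6.idx = false  [S.wid == false]
23. n13.live = "y"  [if A₁.idx then S.tag else "y"]
24. n14.live = "wy"  ["w" ++ A₀.live]
25. n15.env = false  [terminal]
26. n14.idx = true  [not h.env]
27. n16.depth = 3  [len(A₀.live) + 2]
28. n16.wid = 5  [len(A₀.live) + 4]
29. n16.sig = -2  [len(A₀.live) - 3]
30. n17.wid = 0  [terminal]
31. n18.env = true  [terminal]
32. n19.wid = 28  [terminal]
33. n16.cnt = true  [B.depth > 2]
34. n20.live = "xy"  ["x" ++ A₀.live]
35. n21.wid = 30  [terminal]
36. n22.env = true  [terminal]
37. n23.env = false  [terminal]
38. n20.idx = false  [h₀.env == false]
39. n13.idx = false  [A₂.idx == true]
40. n0.wid = false  [A₀.idx == true]

"wy"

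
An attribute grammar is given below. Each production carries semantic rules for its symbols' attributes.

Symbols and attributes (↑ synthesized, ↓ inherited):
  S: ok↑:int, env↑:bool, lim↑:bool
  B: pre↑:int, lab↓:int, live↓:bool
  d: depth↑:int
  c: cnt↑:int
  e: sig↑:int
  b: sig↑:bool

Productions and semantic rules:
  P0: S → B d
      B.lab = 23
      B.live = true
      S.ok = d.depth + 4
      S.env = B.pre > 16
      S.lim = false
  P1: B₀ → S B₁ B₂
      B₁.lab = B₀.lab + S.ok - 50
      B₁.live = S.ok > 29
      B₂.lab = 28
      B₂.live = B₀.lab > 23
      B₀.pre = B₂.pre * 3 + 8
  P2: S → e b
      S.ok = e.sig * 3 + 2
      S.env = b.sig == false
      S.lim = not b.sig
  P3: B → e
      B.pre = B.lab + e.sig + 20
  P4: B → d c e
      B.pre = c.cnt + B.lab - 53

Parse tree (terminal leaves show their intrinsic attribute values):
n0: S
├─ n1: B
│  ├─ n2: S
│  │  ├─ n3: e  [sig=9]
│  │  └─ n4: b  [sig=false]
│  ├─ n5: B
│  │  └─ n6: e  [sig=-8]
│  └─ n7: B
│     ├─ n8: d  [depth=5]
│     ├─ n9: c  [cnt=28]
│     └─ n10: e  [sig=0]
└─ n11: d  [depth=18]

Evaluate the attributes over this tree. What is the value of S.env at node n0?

true

1. n1.lab = 23  [23]
2. n1.live = true  [true]
3. n3.sig = 9  [terminal]
4. n4.sig = false  [terminal]
5. n2.ok = 29  [e.sig * 3 + 2]
6. n2.env = true  [b.sig == false]
7. n2.lim = true  [not b.sig]
8. n5.lab = 2  [B₀.lab + S.ok - 50]
9. n5.live = false  [S.ok > 29]
10. n6.sig = -8  [terminal]
11. n5.pre = 14  [B.lab + e.sig + 20]
12. n7.lab = 28  [28]
13. n7.live = false  [B₀.lab > 23]
14. n8.depth = 5  [terminal]
15. n9.cnt = 28  [terminal]
16. n10.sig = 0  [terminal]
17. n7.pre = 3  [c.cnt + B.lab - 53]
18. n1.pre = 17  [B₂.pre * 3 + 8]
19. n11.depth = 18  [terminal]
20. n0.ok = 22  [d.depth + 4]
21. n0.env = true  [B.pre > 16]
22. n0.lim = false  [false]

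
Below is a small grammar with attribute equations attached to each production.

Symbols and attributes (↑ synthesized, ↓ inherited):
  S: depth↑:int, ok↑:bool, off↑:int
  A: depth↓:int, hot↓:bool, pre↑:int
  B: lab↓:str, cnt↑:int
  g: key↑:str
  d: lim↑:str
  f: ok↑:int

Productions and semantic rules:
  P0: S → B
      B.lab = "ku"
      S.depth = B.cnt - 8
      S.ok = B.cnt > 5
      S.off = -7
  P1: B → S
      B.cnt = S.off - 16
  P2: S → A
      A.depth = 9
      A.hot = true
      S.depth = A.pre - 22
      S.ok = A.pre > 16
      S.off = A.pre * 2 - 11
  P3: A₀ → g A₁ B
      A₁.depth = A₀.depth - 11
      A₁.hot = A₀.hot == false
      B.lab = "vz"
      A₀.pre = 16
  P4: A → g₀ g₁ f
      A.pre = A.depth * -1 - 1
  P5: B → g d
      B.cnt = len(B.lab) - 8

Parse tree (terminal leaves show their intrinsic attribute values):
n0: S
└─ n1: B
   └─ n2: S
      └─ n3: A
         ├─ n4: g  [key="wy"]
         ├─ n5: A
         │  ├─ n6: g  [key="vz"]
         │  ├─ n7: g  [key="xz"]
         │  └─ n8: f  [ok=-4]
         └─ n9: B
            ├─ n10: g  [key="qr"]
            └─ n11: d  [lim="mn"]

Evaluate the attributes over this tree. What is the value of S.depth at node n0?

1. n1.lab = "ku"  ["ku"]
2. n3.depth = 9  [9]
3. n3.hot = true  [true]
4. n4.key = "wy"  [terminal]
5. n5.depth = -2  [A₀.depth - 11]
6. n5.hot = false  [A₀.hot == false]
7. n6.key = "vz"  [terminal]
8. n7.key = "xz"  [terminal]
9. n8.ok = -4  [terminal]
10. n5.pre = 1  [A.depth * -1 - 1]
11. n9.lab = "vz"  ["vz"]
12. n10.key = "qr"  [terminal]
13. n11.lim = "mn"  [terminal]
14. n9.cnt = -6  [len(B.lab) - 8]
15. n3.pre = 16  [16]
16. n2.depth = -6  [A.pre - 22]
17. n2.ok = false  [A.pre > 16]
18. n2.off = 21  [A.pre * 2 - 11]
19. n1.cnt = 5  [S.off - 16]
20. n0.depth = -3  [B.cnt - 8]
21. n0.ok = false  [B.cnt > 5]
22. n0.off = -7  [-7]

-3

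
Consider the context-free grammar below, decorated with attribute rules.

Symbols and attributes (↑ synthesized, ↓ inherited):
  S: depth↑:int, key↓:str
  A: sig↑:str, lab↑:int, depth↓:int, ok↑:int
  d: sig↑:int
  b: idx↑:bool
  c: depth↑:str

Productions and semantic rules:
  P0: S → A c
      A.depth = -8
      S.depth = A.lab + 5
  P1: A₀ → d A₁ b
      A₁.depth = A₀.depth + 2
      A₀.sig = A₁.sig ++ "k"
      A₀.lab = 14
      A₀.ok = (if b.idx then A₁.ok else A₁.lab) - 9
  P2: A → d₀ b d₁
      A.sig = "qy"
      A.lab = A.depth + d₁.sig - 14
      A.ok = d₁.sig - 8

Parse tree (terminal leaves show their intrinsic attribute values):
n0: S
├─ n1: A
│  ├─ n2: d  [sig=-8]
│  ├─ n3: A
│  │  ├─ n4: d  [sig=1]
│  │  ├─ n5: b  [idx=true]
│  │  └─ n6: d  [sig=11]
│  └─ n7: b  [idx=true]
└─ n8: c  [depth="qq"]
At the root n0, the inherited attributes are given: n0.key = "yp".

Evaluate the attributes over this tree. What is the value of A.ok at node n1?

-6

1. n0.key = "yp"  [given at root]
2. n1.depth = -8  [-8]
3. n2.sig = -8  [terminal]
4. n3.depth = -6  [A₀.depth + 2]
5. n4.sig = 1  [terminal]
6. n5.idx = true  [terminal]
7. n6.sig = 11  [terminal]
8. n3.sig = "qy"  ["qy"]
9. n3.lab = -9  [A.depth + d₁.sig - 14]
10. n3.ok = 3  [d₁.sig - 8]
11. n7.idx = true  [terminal]
12. n1.sig = "qyk"  [A₁.sig ++ "k"]
13. n1.lab = 14  [14]
14. n1.ok = -6  [(if b.idx then A₁.ok else A₁.lab) - 9]
15. n8.depth = "qq"  [terminal]
16. n0.depth = 19  [A.lab + 5]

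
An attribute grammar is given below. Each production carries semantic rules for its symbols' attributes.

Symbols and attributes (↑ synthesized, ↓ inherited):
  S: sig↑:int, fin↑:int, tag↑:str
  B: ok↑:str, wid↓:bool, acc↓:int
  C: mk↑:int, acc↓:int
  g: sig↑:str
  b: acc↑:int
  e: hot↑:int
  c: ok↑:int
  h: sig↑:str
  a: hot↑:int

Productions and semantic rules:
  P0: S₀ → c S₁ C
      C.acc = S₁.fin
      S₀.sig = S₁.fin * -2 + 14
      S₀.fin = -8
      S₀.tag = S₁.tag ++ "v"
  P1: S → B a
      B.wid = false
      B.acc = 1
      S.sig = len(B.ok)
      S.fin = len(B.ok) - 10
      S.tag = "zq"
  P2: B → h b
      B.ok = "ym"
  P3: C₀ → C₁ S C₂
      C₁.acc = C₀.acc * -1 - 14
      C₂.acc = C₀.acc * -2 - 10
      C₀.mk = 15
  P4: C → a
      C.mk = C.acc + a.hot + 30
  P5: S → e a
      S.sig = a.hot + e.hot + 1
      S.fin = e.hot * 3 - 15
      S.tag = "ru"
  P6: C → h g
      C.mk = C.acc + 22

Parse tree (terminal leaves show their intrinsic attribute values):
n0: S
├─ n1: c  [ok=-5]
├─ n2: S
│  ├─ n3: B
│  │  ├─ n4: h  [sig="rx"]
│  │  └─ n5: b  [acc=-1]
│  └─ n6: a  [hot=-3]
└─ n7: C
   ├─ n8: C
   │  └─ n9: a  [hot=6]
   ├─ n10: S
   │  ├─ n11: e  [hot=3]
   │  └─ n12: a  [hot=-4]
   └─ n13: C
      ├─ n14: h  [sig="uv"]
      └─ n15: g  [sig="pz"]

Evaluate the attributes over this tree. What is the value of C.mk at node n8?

30

1. n1.ok = -5  [terminal]
2. n3.wid = false  [false]
3. n3.acc = 1  [1]
4. n4.sig = "rx"  [terminal]
5. n5.acc = -1  [terminal]
6. n3.ok = "ym"  ["ym"]
7. n6.hot = -3  [terminal]
8. n2.sig = 2  [len(B.ok)]
9. n2.fin = -8  [len(B.ok) - 10]
10. n2.tag = "zq"  ["zq"]
11. n7.acc = -8  [S₁.fin]
12. n8.acc = -6  [C₀.acc * -1 - 14]
13. n9.hot = 6  [terminal]
14. n8.mk = 30  [C.acc + a.hot + 30]
15. n11.hot = 3  [terminal]
16. n12.hot = -4  [terminal]
17. n10.sig = 0  [a.hot + e.hot + 1]
18. n10.fin = -6  [e.hot * 3 - 15]
19. n10.tag = "ru"  ["ru"]
20. n13.acc = 6  [C₀.acc * -2 - 10]
21. n14.sig = "uv"  [terminal]
22. n15.sig = "pz"  [terminal]
23. n13.mk = 28  [C.acc + 22]
24. n7.mk = 15  [15]
25. n0.sig = 30  [S₁.fin * -2 + 14]
26. n0.fin = -8  [-8]
27. n0.tag = "zqv"  [S₁.tag ++ "v"]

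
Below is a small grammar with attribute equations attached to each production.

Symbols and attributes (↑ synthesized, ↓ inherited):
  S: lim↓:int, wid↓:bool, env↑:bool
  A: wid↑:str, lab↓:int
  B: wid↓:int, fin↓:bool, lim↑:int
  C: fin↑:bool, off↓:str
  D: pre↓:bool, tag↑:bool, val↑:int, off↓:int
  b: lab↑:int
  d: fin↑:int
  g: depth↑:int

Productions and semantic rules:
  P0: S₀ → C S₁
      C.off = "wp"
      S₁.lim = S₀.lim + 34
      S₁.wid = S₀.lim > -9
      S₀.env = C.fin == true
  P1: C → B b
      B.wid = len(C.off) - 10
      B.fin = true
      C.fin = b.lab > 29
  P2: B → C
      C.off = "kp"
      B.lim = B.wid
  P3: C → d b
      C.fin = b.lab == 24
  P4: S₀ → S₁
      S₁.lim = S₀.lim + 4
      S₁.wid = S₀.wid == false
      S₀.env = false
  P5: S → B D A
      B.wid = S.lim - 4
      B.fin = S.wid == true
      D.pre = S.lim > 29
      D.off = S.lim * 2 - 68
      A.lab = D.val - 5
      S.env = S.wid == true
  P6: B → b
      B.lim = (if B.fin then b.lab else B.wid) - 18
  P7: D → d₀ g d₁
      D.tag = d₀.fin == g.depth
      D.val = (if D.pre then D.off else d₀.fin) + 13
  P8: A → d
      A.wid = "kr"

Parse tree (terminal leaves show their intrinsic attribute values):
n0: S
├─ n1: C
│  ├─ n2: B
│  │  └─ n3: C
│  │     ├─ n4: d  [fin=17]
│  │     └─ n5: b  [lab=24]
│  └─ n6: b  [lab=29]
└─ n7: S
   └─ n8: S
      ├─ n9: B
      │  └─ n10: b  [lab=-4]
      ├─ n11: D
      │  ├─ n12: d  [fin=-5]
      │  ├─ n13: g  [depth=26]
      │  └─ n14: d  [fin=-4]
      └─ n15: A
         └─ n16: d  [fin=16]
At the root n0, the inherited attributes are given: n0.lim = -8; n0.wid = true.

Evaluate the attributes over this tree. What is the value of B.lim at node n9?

1. n0.lim = -8  [given at root]
2. n0.wid = true  [given at root]
3. n1.off = "wp"  ["wp"]
4. n2.wid = -8  [len(C.off) - 10]
5. n2.fin = true  [true]
6. n3.off = "kp"  ["kp"]
7. n4.fin = 17  [terminal]
8. n5.lab = 24  [terminal]
9. n3.fin = true  [b.lab == 24]
10. n2.lim = -8  [B.wid]
11. n6.lab = 29  [terminal]
12. n1.fin = false  [b.lab > 29]
13. n7.lim = 26  [S₀.lim + 34]
14. n7.wid = true  [S₀.lim > -9]
15. n8.lim = 30  [S₀.lim + 4]
16. n8.wid = false  [S₀.wid == false]
17. n9.wid = 26  [S.lim - 4]
18. n9.fin = false  [S.wid == true]
19. n10.lab = -4  [terminal]
20. n9.lim = 8  [(if B.fin then b.lab else B.wid) - 18]
21. n11.pre = true  [S.lim > 29]
22. n11.off = -8  [S.lim * 2 - 68]
23. n12.fin = -5  [terminal]
24. n13.depth = 26  [terminal]
25. n14.fin = -4  [terminal]
26. n11.tag = false  [d₀.fin == g.depth]
27. n11.val = 5  [(if D.pre then D.off else d₀.fin) + 13]
28. n15.lab = 0  [D.val - 5]
29. n16.fin = 16  [terminal]
30. n15.wid = "kr"  ["kr"]
31. n8.env = false  [S.wid == true]
32. n7.env = false  [false]
33. n0.env = false  [C.fin == true]

8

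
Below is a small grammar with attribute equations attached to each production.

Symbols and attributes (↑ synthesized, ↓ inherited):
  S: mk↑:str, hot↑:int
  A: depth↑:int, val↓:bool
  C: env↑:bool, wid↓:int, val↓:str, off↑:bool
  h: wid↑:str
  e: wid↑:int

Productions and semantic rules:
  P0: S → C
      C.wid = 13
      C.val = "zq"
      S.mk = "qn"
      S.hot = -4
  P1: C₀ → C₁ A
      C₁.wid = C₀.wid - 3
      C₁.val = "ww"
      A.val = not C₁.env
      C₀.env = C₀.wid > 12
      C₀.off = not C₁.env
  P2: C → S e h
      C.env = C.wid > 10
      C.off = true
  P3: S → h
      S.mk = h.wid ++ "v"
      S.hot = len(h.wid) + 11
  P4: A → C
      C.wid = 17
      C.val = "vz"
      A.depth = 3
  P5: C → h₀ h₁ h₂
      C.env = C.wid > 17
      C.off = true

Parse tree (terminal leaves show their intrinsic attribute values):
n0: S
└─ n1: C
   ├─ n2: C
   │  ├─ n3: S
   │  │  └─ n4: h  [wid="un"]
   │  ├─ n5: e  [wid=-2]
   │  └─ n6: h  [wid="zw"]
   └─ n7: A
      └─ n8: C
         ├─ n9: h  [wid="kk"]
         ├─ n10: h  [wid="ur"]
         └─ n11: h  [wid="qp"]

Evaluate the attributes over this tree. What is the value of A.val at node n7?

true

1. n1.wid = 13  [13]
2. n1.val = "zq"  ["zq"]
3. n2.wid = 10  [C₀.wid - 3]
4. n2.val = "ww"  ["ww"]
5. n4.wid = "un"  [terminal]
6. n3.mk = "unv"  [h.wid ++ "v"]
7. n3.hot = 13  [len(h.wid) + 11]
8. n5.wid = -2  [terminal]
9. n6.wid = "zw"  [terminal]
10. n2.env = false  [C.wid > 10]
11. n2.off = true  [true]
12. n7.val = true  [not C₁.env]
13. n8.wid = 17  [17]
14. n8.val = "vz"  ["vz"]
15. n9.wid = "kk"  [terminal]
16. n10.wid = "ur"  [terminal]
17. n11.wid = "qp"  [terminal]
18. n8.env = false  [C.wid > 17]
19. n8.off = true  [true]
20. n7.depth = 3  [3]
21. n1.env = true  [C₀.wid > 12]
22. n1.off = true  [not C₁.env]
23. n0.mk = "qn"  ["qn"]
24. n0.hot = -4  [-4]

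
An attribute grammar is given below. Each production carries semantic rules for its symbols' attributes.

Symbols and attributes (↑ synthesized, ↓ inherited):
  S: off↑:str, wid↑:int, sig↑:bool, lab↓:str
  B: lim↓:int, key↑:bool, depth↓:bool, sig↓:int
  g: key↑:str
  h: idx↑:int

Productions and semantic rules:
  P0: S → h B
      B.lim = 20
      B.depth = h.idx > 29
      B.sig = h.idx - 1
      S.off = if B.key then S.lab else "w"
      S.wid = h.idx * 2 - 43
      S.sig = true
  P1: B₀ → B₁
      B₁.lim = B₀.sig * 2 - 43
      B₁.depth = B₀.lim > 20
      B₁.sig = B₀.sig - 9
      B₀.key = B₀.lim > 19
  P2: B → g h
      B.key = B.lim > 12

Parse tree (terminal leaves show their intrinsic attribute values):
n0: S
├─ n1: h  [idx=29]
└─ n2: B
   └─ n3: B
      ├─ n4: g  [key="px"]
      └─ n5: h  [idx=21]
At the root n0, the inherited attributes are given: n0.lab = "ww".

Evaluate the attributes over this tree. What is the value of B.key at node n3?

1. n0.lab = "ww"  [given at root]
2. n1.idx = 29  [terminal]
3. n2.lim = 20  [20]
4. n2.depth = false  [h.idx > 29]
5. n2.sig = 28  [h.idx - 1]
6. n3.lim = 13  [B₀.sig * 2 - 43]
7. n3.depth = false  [B₀.lim > 20]
8. n3.sig = 19  [B₀.sig - 9]
9. n4.key = "px"  [terminal]
10. n5.idx = 21  [terminal]
11. n3.key = true  [B.lim > 12]
12. n2.key = true  [B₀.lim > 19]
13. n0.off = "ww"  [if B.key then S.lab else "w"]
14. n0.wid = 15  [h.idx * 2 - 43]
15. n0.sig = true  [true]

true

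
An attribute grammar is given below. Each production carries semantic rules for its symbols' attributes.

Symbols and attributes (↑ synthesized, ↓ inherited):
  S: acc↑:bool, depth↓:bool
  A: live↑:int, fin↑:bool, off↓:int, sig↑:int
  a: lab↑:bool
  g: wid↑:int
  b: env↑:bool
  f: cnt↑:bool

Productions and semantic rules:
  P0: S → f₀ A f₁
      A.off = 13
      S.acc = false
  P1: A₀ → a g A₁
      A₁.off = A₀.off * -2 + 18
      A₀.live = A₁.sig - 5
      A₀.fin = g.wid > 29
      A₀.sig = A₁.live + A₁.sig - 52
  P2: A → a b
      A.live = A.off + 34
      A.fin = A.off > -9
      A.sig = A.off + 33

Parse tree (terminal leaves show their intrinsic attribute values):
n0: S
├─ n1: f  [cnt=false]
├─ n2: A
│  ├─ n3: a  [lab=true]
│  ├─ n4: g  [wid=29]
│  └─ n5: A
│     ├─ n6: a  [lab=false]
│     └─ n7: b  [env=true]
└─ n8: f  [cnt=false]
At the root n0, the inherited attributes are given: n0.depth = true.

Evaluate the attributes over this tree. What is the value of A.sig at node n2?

-1

1. n0.depth = true  [given at root]
2. n1.cnt = false  [terminal]
3. n2.off = 13  [13]
4. n3.lab = true  [terminal]
5. n4.wid = 29  [terminal]
6. n5.off = -8  [A₀.off * -2 + 18]
7. n6.lab = false  [terminal]
8. n7.env = true  [terminal]
9. n5.live = 26  [A.off + 34]
10. n5.fin = true  [A.off > -9]
11. n5.sig = 25  [A.off + 33]
12. n2.live = 20  [A₁.sig - 5]
13. n2.fin = false  [g.wid > 29]
14. n2.sig = -1  [A₁.live + A₁.sig - 52]
15. n8.cnt = false  [terminal]
16. n0.acc = false  [false]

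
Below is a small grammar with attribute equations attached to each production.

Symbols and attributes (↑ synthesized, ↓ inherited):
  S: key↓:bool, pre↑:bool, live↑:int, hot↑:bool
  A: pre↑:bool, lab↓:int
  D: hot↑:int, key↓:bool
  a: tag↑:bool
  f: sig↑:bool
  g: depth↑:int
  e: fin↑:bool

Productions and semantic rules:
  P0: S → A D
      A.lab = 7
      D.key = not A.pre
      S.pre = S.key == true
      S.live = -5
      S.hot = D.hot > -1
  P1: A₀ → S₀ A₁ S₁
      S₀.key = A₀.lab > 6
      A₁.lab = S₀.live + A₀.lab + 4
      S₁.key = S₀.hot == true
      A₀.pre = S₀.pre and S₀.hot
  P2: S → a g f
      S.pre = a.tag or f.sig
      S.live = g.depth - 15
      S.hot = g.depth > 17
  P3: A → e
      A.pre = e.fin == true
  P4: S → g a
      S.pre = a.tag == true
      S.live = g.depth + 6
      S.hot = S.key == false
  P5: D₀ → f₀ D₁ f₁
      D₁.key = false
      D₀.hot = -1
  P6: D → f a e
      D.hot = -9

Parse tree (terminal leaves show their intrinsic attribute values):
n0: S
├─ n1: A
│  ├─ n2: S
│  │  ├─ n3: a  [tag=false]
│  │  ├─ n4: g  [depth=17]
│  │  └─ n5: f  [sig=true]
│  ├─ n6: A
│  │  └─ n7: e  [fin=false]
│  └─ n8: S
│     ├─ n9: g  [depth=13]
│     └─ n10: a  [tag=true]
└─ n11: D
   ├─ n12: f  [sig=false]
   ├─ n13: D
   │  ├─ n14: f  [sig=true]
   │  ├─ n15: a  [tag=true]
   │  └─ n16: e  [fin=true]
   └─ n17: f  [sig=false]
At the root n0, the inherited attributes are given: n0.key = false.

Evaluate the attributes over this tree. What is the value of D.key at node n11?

true

1. n0.key = false  [given at root]
2. n1.lab = 7  [7]
3. n2.key = true  [A₀.lab > 6]
4. n3.tag = false  [terminal]
5. n4.depth = 17  [terminal]
6. n5.sig = true  [terminal]
7. n2.pre = true  [a.tag or f.sig]
8. n2.live = 2  [g.depth - 15]
9. n2.hot = false  [g.depth > 17]
10. n6.lab = 13  [S₀.live + A₀.lab + 4]
11. n7.fin = false  [terminal]
12. n6.pre = false  [e.fin == true]
13. n8.key = false  [S₀.hot == true]
14. n9.depth = 13  [terminal]
15. n10.tag = true  [terminal]
16. n8.pre = true  [a.tag == true]
17. n8.live = 19  [g.depth + 6]
18. n8.hot = true  [S.key == false]
19. n1.pre = false  [S₀.pre and S₀.hot]
20. n11.key = true  [not A.pre]
21. n12.sig = false  [terminal]
22. n13.key = false  [false]
23. n14.sig = true  [terminal]
24. n15.tag = true  [terminal]
25. n16.fin = true  [terminal]
26. n13.hot = -9  [-9]
27. n17.sig = false  [terminal]
28. n11.hot = -1  [-1]
29. n0.pre = false  [S.key == true]
30. n0.live = -5  [-5]
31. n0.hot = false  [D.hot > -1]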